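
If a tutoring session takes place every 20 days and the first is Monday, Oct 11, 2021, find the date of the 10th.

Apr 9, 2022

The 10th occurrence is 9 intervals after the first: 9 × 20 = 180 days after Oct 11, 2021.
Oct has 31 days — 20 days to the end of Oct leaves 160.
Nov has 30 days (130 left).
Dec has 31 days (99 left).
Jan has 31 days (68 left).
Feb has 28 days (40 left).
Mar has 31 days (9 left).
9 days into Apr → Apr 9, 2022.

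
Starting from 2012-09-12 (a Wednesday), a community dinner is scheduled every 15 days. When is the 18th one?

The 18th occurrence is 17 intervals after the first: 17 × 15 = 255 days after 2012-09-12.
September has 30 days — 18 days to the end of September leaves 237.
October has 31 days (206 left).
November has 30 days (176 left).
December has 31 days (145 left).
January has 31 days (114 left).
February has 28 days (86 left).
March has 31 days (55 left).
April has 30 days (25 left).
25 days into May → 2013-05-25.

2013-05-25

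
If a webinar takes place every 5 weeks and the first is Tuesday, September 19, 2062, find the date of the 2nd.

The 2nd occurrence is 1 interval after the first: 1 × 35 = 35 days after September 19, 2062.
September has 30 days — 11 days to the end of September leaves 24.
24 days into October → October 24, 2062.

October 24, 2062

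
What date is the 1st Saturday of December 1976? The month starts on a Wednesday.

December 1976 begins on a Wednesday, so the first Saturday is December 4 (3 days later).

4 December 1976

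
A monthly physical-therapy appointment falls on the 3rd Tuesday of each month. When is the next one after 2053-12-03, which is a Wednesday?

December 2053 starts on a Monday; its first Tuesday is the 2nd, so the 3rd Tuesday is the 16th — 2053-12-16.
2053-12-16 is after 2053-12-03, so that is the next one.

2053-12-16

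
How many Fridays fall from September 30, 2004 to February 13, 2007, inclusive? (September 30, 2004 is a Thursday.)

September 30, 2004 is a Thursday; the first Friday on or after it is October 1, 2004 (1 day later).
From October 1, 2004 to February 13, 2007: 91 + 365 + 365 + 44 = 865 days (rest of 2004, 2005, 2006, to February 13, 2007 in 2007).
865 ÷ 7 = 123 full weeks with remainder 4, so 123 more Fridays after the first → 124.

124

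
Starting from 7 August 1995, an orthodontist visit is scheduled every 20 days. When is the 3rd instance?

The 3rd occurrence is 2 intervals after the first: 2 × 20 = 40 days after 7 August 1995.
August has 31 days — 24 days to the end of August leaves 16.
16 days into September → 16 September 1995.

16 September 1995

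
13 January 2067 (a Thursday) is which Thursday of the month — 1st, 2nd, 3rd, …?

2nd

Day 13 falls in week ⌈13/7⌉ of the month.
Days 1–7 hold the 1st Thursday, 8–14 the 2nd, 15–21 the 3rd, 22–28 the 4th, 29–31 the 5th.
13 is in the range for the 2nd.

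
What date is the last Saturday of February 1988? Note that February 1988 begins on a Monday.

February 1988 begins on a Monday, so the first Saturday is February 6 (5 days later).
February 1988 has 29 days. Adding weeks: 6, 13, 20, 27 — the last one ≤ 29 is the 27th.

1988-02-27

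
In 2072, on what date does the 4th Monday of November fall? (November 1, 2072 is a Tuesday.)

28 November 2072

November 2072 begins on a Tuesday, so the first Monday is November 7 (6 days later).
The 4th Monday is 3 weeks later: 7 + 21 = 28.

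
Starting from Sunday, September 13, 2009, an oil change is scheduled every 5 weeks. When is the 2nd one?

October 18, 2009

The 2nd occurrence is 1 interval after the first: 1 × 35 = 35 days after September 13, 2009.
September has 30 days — 17 days to the end of September leaves 18.
18 days into October → October 18, 2009.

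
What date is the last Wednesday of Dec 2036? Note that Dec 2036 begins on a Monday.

Dec 2036 begins on a Monday, so the first Wednesday is Dec 3 (2 days later).
Dec 2036 has 31 days. Adding weeks: 3, 10, 17, 24, 31 — the last one ≤ 31 is the 31st.

Dec 31, 2036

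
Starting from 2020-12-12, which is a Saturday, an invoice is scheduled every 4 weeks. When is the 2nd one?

The 2nd occurrence is 1 interval after the first: 1 × 28 = 28 days after 2020-12-12.
December has 31 days — 19 days to the end of December leaves 9.
9 days into January → 2021-01-09.

2021-01-09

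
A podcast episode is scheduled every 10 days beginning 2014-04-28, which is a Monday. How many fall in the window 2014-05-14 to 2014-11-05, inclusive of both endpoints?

Occurrences land 10·i days after 2014-04-28 for i = 0, 1, 2, …
2014-05-14 is 16 days after the start; 16 ÷ 10 = 1 remainder 6; since the remainder is 6, round up to i = 2. First occurrence in the window: #3 on 2014-05-18 (2×10 = 20 days in).
2014-11-05 is 191 days after the start; 191 ÷ 10 = 19 remainder 1. Last occurrence in the window: #20 on 2014-11-04.
Occurrences #3 through #20: 18 in total.

18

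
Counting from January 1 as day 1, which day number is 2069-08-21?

233

Days in months before August: 31 + 28 + 31 + 30 + 31 + 30 + 31 = 212.
Plus 21 days into August → day 233.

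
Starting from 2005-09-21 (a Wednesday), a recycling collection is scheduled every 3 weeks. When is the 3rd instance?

2005-11-02

The 3rd occurrence is 2 intervals after the first: 2 × 21 = 42 days after 2005-09-21.
September has 30 days — 9 days to the end of September leaves 33.
October has 31 days (2 left).
2 days into November → 2005-11-02.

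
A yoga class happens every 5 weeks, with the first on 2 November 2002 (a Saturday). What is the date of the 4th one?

15 February 2003

The 4th occurrence is 3 intervals after the first: 3 × 35 = 105 days after 2 November 2002.
November has 30 days — 28 days to the end of November leaves 77.
December has 31 days (46 left).
January has 31 days (15 left).
15 days into February → 15 February 2003.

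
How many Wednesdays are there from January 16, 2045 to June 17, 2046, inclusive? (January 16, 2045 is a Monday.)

January 16, 2045 is a Monday; the first Wednesday on or after it is January 18, 2045 (2 days later).
From January 18, 2045 to June 17, 2046: 347 + 168 = 515 days (rest of 2045, to June 17, 2046 in 2046).
515 ÷ 7 = 73 full weeks with remainder 4, so 73 more Wednesdays after the first → 74.

74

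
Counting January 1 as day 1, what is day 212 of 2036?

July 30, 2036

January has 31 days (212 − 31 = 181 remain).
February has 29 days (181 − 29 = 152 remain).
March has 31 days (152 − 31 = 121 remain).
April has 30 days (121 − 30 = 91 remain).
May has 31 days (91 − 31 = 60 remain).
June has 30 days (60 − 30 = 30 remain).
30 into July → July 30.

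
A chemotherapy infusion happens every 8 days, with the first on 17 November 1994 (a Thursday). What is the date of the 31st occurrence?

15 July 1995

The 31st occurrence is 30 intervals after the first: 30 × 8 = 240 days after 17 November 1994.
November has 30 days — 13 days to the end of November leaves 227.
December has 31 days (196 left).
January has 31 days (165 left).
February has 28 days (137 left).
March has 31 days (106 left).
April has 30 days (76 left).
May has 31 days (45 left).
June has 30 days (15 left).
15 days into July → 15 July 1995.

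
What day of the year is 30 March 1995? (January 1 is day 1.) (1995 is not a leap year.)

89

Days in months before March: 31 + 28 = 59.
Plus 30 days into March → day 89.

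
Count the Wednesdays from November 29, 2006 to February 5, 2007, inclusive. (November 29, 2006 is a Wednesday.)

November 29, 2006 is a Wednesday; the first Wednesday on or after it is November 29, 2006.
From November 29, 2006 to February 5, 2007: 1 + 31 + 31 + 5 = 68 days (rest of November, December, January, February).
68 ÷ 7 = 9 full weeks with remainder 5, so 9 more Wednesdays after the first → 10.

10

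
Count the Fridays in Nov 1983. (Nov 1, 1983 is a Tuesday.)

4

Nov 1, 1983 is a Tuesday; the first Friday on or after it is Nov 4, 1983 (3 days later).
From Nov 4, 1983 to Nov 30, 1983 is 30 − 4 = 26 days.
26 ÷ 7 = 3 full weeks with remainder 5, so 3 more Fridays after the first → 4.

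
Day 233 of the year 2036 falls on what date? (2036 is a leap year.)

Jan has 31 days (233 − 31 = 202 remain).
Feb has 29 days (202 − 29 = 173 remain).
Mar has 31 days (173 − 31 = 142 remain).
Apr has 30 days (142 − 30 = 112 remain).
May has 31 days (112 − 31 = 81 remain).
Jun has 30 days (81 − 30 = 51 remain).
Jul has 31 days (51 − 31 = 20 remain).
20 into Aug → Aug 20.

Aug 20, 2036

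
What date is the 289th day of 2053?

January has 31 days (289 − 31 = 258 remain).
February has 28 days (258 − 28 = 230 remain).
March has 31 days (230 − 31 = 199 remain).
April has 30 days (199 − 30 = 169 remain).
May has 31 days (169 − 31 = 138 remain).
June has 30 days (138 − 30 = 108 remain).
July has 31 days (108 − 31 = 77 remain).
August has 31 days (77 − 31 = 46 remain).
September has 30 days (46 − 30 = 16 remain).
16 into October → October 16.

2053-10-16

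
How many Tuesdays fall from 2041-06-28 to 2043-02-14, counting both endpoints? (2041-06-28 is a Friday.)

85

2041-06-28 is a Friday; the first Tuesday on or after it is 2041-07-02 (4 days later).
From 2041-07-02 to 2043-02-14: 182 + 365 + 45 = 592 days (rest of 2041, 2042, to 2043-02-14 in 2043).
592 ÷ 7 = 84 full weeks with remainder 4, so 84 more Tuesdays after the first → 85.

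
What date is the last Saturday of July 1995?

The first Saturday of July 1995 is July 1.
July 1995 has 31 days. Adding weeks: 1, 8, 15, 22, 29 — the last one ≤ 31 is the 29th.

July 29, 1995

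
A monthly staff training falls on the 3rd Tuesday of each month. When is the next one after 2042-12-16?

2043-01-20

December 2042 starts on a Monday; its first Tuesday is the 2nd, so the 3rd Tuesday is the 16th — 2042-12-16.
That is not after 2042-12-16, so look at January 2043.
January 2043 starts on a Thursday; its first Tuesday is the 6th, so the 3rd Tuesday is the 20th — 2043-01-20.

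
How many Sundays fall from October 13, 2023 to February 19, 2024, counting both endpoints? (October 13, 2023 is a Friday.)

October 13, 2023 is a Friday; the first Sunday on or after it is October 15, 2023 (2 days later).
From October 15, 2023 to February 19, 2024: 16 + 30 + 31 + 31 + 19 = 127 days (rest of October, November, December, January, February).
127 ÷ 7 = 18 full weeks with remainder 1, so 18 more Sundays after the first → 19.

19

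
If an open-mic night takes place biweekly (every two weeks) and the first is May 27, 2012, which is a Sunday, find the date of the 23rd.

Mar 31, 2013

The 23rd occurrence is 22 intervals after the first: 22 × 14 = 308 days after May 27, 2012.
May has 31 days — 4 days to the end of May leaves 304.
Jun has 30 days (274 left).
Jul has 31 days (243 left).
Aug has 31 days (212 left).
Sep has 30 days (182 left).
Oct has 31 days (151 left).
Nov has 30 days (121 left).
Dec has 31 days (90 left).
Jan has 31 days (59 left).
Feb has 28 days (31 left).
31 days into Mar → Mar 31, 2013.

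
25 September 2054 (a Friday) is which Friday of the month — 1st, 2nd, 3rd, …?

Day 25 falls in week ⌈25/7⌉ of the month.
Days 1–7 hold the 1st Friday, 8–14 the 2nd, 15–21 the 3rd, 22–28 the 4th, 29–31 the 5th.
25 is in the range for the 4th.

4th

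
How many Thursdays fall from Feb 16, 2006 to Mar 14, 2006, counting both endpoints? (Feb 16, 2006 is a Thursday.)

Feb 16, 2006 is a Thursday; the first Thursday on or after it is Feb 16, 2006.
From Feb 16, 2006 to Mar 14, 2006: 12 + 14 = 26 days (rest of Feb, Mar).
26 ÷ 7 = 3 full weeks with remainder 5, so 3 more Thursdays after the first → 4.

4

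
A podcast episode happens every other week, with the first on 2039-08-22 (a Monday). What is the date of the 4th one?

The 4th occurrence is 3 intervals after the first: 3 × 14 = 42 days after 2039-08-22.
August has 31 days — 9 days to the end of August leaves 33.
September has 30 days (3 left).
3 days into October → 2039-10-03.

2039-10-03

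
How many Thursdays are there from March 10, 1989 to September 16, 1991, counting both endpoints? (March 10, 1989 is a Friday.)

March 10, 1989 is a Friday; the first Thursday on or after it is March 16, 1989 (6 days later).
From March 16, 1989 to September 16, 1991: 290 + 365 + 259 = 914 days (rest of 1989, 1990, to September 16, 1991 in 1991).
914 ÷ 7 = 130 full weeks with remainder 4, so 130 more Thursdays after the first → 131.

131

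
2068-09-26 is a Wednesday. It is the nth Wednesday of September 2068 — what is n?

Day 26 falls in week ⌈26/7⌉ of the month.
Days 1–7 hold the 1st Wednesday, 8–14 the 2nd, 15–21 the 3rd, 22–28 the 4th, 29–31 the 5th.
26 is in the range for the 4th.

4th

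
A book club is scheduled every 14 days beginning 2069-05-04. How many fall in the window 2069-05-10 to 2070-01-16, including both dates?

Occurrences land 14·i days after 2069-05-04 for i = 0, 1, 2, …
2069-05-10 is 6 days after the start; 6 ÷ 14 = 0 remainder 6; since the remainder is 6, round up to i = 1. First occurrence in the window: #2 on 2069-05-18 (1×14 = 14 days in).
2070-01-16 is 257 days after the start; 257 ÷ 14 = 18 remainder 5. Last occurrence in the window: #19 on 2070-01-11.
Occurrences #2 through #19: 18 in total.

18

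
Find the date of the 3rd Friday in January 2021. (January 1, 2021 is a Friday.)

January 2021 begins on a Friday, so the first Friday is January 1.
The 3rd Friday is 2 weeks later: 1 + 14 = 15.

2021-01-15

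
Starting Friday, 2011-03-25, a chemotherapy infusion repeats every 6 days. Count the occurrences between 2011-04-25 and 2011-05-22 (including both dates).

4

Occurrences land 6·i days after 2011-03-25 for i = 0, 1, 2, …
2011-04-25 is 31 days after the start; 31 ÷ 6 = 5 remainder 1; since the remainder is 1, round up to i = 6. First occurrence in the window: #7 on 2011-04-30 (6×6 = 36 days in).
2011-05-22 is 58 days after the start; 58 ÷ 6 = 9 remainder 4. Last occurrence in the window: #10 on 2011-05-18.
Occurrences #7 through #10: 4 in total.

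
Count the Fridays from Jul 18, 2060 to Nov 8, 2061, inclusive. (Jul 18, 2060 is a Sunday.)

68

Jul 18, 2060 is a Sunday; the first Friday on or after it is Jul 23, 2060 (5 days later).
From Jul 23, 2060 to Nov 8, 2061: 161 + 312 = 473 days (rest of 2060, to Nov 8, 2061 in 2061).
473 ÷ 7 = 67 full weeks with remainder 4, so 67 more Fridays after the first → 68.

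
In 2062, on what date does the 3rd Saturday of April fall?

15 April 2062

April 2062 begins on a Saturday, so the first Saturday is April 1.
The 3rd Saturday is 2 weeks later: 1 + 14 = 15.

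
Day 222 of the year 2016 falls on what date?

Aug 9, 2016

Jan has 31 days (222 − 31 = 191 remain).
Feb has 29 days (191 − 29 = 162 remain).
Mar has 31 days (162 − 31 = 131 remain).
Apr has 30 days (131 − 30 = 101 remain).
May has 31 days (101 − 31 = 70 remain).
Jun has 30 days (70 − 30 = 40 remain).
Jul has 31 days (40 − 31 = 9 remain).
9 into Aug → Aug 9.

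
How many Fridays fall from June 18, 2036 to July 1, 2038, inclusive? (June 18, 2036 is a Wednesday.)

106

June 18, 2036 is a Wednesday; the first Friday on or after it is June 20, 2036 (2 days later).
From June 20, 2036 to July 1, 2038: 194 + 365 + 182 = 741 days (rest of 2036, 2037, to July 1, 2038 in 2038).
741 ÷ 7 = 105 full weeks with remainder 6, so 105 more Fridays after the first → 106.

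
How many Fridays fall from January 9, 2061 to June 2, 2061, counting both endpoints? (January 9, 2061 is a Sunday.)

20

January 9, 2061 is a Sunday; the first Friday on or after it is January 14, 2061 (5 days later).
From January 14, 2061 to June 2, 2061: 17 + 28 + 31 + 30 + 31 + 2 = 139 days (rest of January, February, March, April, May, June).
139 ÷ 7 = 19 full weeks with remainder 6, so 19 more Fridays after the first → 20.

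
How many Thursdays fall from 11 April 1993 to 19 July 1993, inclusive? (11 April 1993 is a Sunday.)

14

11 April 1993 is a Sunday; the first Thursday on or after it is 15 April 1993 (4 days later).
From 15 April 1993 to 19 July 1993: 15 + 31 + 30 + 19 = 95 days (rest of April, May, June, July).
95 ÷ 7 = 13 full weeks with remainder 4, so 13 more Thursdays after the first → 14.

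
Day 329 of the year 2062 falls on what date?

January has 31 days (329 − 31 = 298 remain).
February has 28 days (298 − 28 = 270 remain).
March has 31 days (270 − 31 = 239 remain).
April has 30 days (239 − 30 = 209 remain).
May has 31 days (209 − 31 = 178 remain).
June has 30 days (178 − 30 = 148 remain).
July has 31 days (148 − 31 = 117 remain).
August has 31 days (117 − 31 = 86 remain).
September has 30 days (86 − 30 = 56 remain).
October has 31 days (56 − 31 = 25 remain).
25 into November → November 25.

25 November 2062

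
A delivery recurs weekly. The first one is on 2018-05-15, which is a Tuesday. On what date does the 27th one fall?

2018-11-13

The 27th occurrence is 26 intervals after the first: 26 × 7 = 182 days after 2018-05-15.
May has 31 days — 16 days to the end of May leaves 166.
June has 30 days (136 left).
July has 31 days (105 left).
August has 31 days (74 left).
September has 30 days (44 left).
October has 31 days (13 left).
13 days into November → 2018-11-13.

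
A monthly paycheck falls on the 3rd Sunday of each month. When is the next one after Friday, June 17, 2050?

June 2050 starts on a Wednesday; its first Sunday is the 5th, so the 3rd Sunday is the 19th — June 19, 2050.
June 19, 2050 is after June 17, 2050, so that is the next one.

June 19, 2050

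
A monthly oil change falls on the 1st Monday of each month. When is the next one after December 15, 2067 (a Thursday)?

December 2067 starts on a Thursday, so its 1st Monday is December 5, 2067 (4 days in).
That is not after December 15, 2067, so look at January 2068.
January 2068 starts on a Sunday, so its 1st Monday is January 2, 2068 (1 day in).

January 2, 2068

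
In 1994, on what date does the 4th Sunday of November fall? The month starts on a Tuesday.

November 1994 begins on a Tuesday, so the first Sunday is November 6 (5 days later).
The 4th Sunday is 3 weeks later: 6 + 21 = 27.

27 November 1994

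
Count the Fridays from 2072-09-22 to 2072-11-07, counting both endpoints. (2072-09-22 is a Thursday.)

2072-09-22 is a Thursday; the first Friday on or after it is 2072-09-23 (1 day later).
From 2072-09-23 to 2072-11-07: 7 + 31 + 7 = 45 days (rest of September, October, November).
45 ÷ 7 = 6 full weeks with remainder 3, so 6 more Fridays after the first → 7.

7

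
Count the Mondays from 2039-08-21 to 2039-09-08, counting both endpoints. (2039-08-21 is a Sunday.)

2039-08-21 is a Sunday; the first Monday on or after it is 2039-08-22 (1 day later).
From 2039-08-22 to 2039-09-08: 9 + 8 = 17 days (rest of August, September).
17 ÷ 7 = 2 full weeks with remainder 3, so 2 more Mondays after the first → 3.

3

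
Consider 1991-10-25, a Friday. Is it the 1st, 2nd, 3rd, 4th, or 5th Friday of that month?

4th

Day 25 falls in week ⌈25/7⌉ of the month.
Days 1–7 hold the 1st Friday, 8–14 the 2nd, 15–21 the 3rd, 22–28 the 4th, 29–31 the 5th.
25 is in the range for the 4th.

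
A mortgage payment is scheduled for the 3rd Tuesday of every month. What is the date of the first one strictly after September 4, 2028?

September 2028 starts on a Friday; its first Tuesday is the 5th, so the 3rd Tuesday is the 19th — September 19, 2028.
September 19, 2028 is after September 4, 2028, so that is the next one.

September 19, 2028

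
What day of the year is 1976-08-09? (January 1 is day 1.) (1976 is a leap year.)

Days in months before August: 31 + 29 + 31 + 30 + 31 + 30 + 31 = 213.
Plus 9 days into August → day 222.

222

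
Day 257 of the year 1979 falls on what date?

January has 31 days (257 − 31 = 226 remain).
February has 28 days (226 − 28 = 198 remain).
March has 31 days (198 − 31 = 167 remain).
April has 30 days (167 − 30 = 137 remain).
May has 31 days (137 − 31 = 106 remain).
June has 30 days (106 − 30 = 76 remain).
July has 31 days (76 − 31 = 45 remain).
August has 31 days (45 − 31 = 14 remain).
14 into September → September 14.

14 September 1979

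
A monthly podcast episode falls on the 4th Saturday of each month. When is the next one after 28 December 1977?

28 January 1978

December 1977 starts on a Thursday; its first Saturday is the 3rd, so the 4th Saturday is the 24th — 24 December 1977.
That is not after 28 December 1977, so look at January 1978.
January 1978 starts on a Sunday; its first Saturday is the 7th, so the 4th Saturday is the 28th — 28 January 1978.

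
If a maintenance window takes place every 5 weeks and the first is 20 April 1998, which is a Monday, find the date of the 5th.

7 September 1998

The 5th occurrence is 4 intervals after the first: 4 × 35 = 140 days after 20 April 1998.
April has 30 days — 10 days to the end of April leaves 130.
May has 31 days (99 left).
June has 30 days (69 left).
July has 31 days (38 left).
August has 31 days (7 left).
7 days into September → 7 September 1998.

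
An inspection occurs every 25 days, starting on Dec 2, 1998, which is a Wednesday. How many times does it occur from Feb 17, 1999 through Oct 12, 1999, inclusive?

9

Occurrences land 25·i days after Dec 2, 1998 for i = 0, 1, 2, …
Feb 17, 1999 is 77 days after the start; 77 ÷ 25 = 3 remainder 2; since the remainder is 2, round up to i = 4. First occurrence in the window: #5 on Mar 12, 1999 (4×25 = 100 days in).
Oct 12, 1999 is 314 days after the start; 314 ÷ 25 = 12 remainder 14. Last occurrence in the window: #13 on Sep 28, 1999.
Occurrences #5 through #13: 9 in total.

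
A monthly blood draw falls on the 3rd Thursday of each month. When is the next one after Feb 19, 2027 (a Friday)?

Feb 2027 starts on a Monday; its first Thursday is the 4th, so the 3rd Thursday is the 18th — Feb 18, 2027.
That is not after Feb 19, 2027, so look at Mar 2027.
Mar 2027 starts on a Monday; its first Thursday is the 4th, so the 3rd Thursday is the 18th — Mar 18, 2027.

Mar 18, 2027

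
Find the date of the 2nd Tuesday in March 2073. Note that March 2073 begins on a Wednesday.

March 2073 begins on a Wednesday, so the first Tuesday is March 7 (6 days later).
The 2nd Tuesday is 1 weeks later: 7 + 7 = 14.

14 March 2073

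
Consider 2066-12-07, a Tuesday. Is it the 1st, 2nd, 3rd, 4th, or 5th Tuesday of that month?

Day 7 falls in week ⌈7/7⌉ of the month.
Days 1–7 hold the 1st Tuesday, 8–14 the 2nd, 15–21 the 3rd, 22–28 the 4th, 29–31 the 5th.
7 is in the range for the 1st.

1st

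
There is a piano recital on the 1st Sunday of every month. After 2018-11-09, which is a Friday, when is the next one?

November 2018 starts on a Thursday, so its 1st Sunday is 2018-11-04 (3 days in).
That is not after 2018-11-09, so look at December 2018.
December 2018 starts on a Saturday, so its 1st Sunday is 2018-12-02 (1 day in).

2018-12-02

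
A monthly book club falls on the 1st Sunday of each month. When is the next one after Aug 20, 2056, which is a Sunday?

Sep 3, 2056

Aug 2056 starts on a Tuesday, so its 1st Sunday is Aug 6, 2056 (5 days in).
That is not after Aug 20, 2056, so look at Sep 2056.
Sep 2056 starts on a Friday, so its 1st Sunday is Sep 3, 2056 (2 days in).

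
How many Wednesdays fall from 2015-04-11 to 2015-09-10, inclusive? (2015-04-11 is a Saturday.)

2015-04-11 is a Saturday; the first Wednesday on or after it is 2015-04-15 (4 days later).
From 2015-04-15 to 2015-09-10: 15 + 31 + 30 + 31 + 31 + 10 = 148 days (rest of April, May, June, July, August, September).
148 ÷ 7 = 21 full weeks with remainder 1, so 21 more Wednesdays after the first → 22.

22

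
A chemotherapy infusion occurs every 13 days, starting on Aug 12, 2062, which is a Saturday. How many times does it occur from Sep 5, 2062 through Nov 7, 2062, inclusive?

5

Occurrences land 13·i days after Aug 12, 2062 for i = 0, 1, 2, …
Sep 5, 2062 is 24 days after the start; 24 ÷ 13 = 1 remainder 11; since the remainder is 11, round up to i = 2. First occurrence in the window: #3 on Sep 7, 2062 (2×13 = 26 days in).
Nov 7, 2062 is 87 days after the start; 87 ÷ 13 = 6 remainder 9. Last occurrence in the window: #7 on Oct 29, 2062.
Occurrences #3 through #7: 5 in total.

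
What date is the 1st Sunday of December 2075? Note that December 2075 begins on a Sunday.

2075-12-01

December 2075 begins on a Sunday, so the first Sunday is December 1.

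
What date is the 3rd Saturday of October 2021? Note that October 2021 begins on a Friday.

October 16, 2021

October 2021 begins on a Friday, so the first Saturday is October 2 (1 day later).
The 3rd Saturday is 2 weeks later: 2 + 14 = 16.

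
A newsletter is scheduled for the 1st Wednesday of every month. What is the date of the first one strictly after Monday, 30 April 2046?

2 May 2046

April 2046 starts on a Sunday, so its 1st Wednesday is 4 April 2046 (3 days in).
That is not after 30 April 2046, so look at May 2046.
May 2046 starts on a Tuesday, so its 1st Wednesday is 2 May 2046 (1 day in).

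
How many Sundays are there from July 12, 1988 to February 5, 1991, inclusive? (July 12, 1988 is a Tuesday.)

July 12, 1988 is a Tuesday; the first Sunday on or after it is July 17, 1988 (5 days later).
From July 17, 1988 to February 5, 1991: 167 + 365 + 365 + 36 = 933 days (rest of 1988, 1989, 1990, to February 5, 1991 in 1991).
933 ÷ 7 = 133 full weeks with remainder 2, so 133 more Sundays after the first → 134.

134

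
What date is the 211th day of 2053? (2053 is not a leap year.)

January has 31 days (211 − 31 = 180 remain).
February has 28 days (180 − 28 = 152 remain).
March has 31 days (152 − 31 = 121 remain).
April has 30 days (121 − 30 = 91 remain).
May has 31 days (91 − 31 = 60 remain).
June has 30 days (60 − 30 = 30 remain).
30 into July → July 30.

2053-07-30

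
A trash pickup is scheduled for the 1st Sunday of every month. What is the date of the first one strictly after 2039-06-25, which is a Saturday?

June 2039 starts on a Wednesday, so its 1st Sunday is 2039-06-05 (4 days in).
That is not after 2039-06-25, so look at July 2039.
July 2039 starts on a Friday, so its 1st Sunday is 2039-07-03 (2 days in).

2039-07-03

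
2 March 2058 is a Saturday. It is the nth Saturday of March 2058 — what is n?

1st

Day 2 falls in week ⌈2/7⌉ of the month.
Days 1–7 hold the 1st Saturday, 8–14 the 2nd, 15–21 the 3rd, 22–28 the 4th, 29–31 the 5th.
2 is in the range for the 1st.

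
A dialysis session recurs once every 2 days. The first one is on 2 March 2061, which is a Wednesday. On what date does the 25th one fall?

The 25th occurrence is 24 intervals after the first: 24 × 2 = 48 days after 2 March 2061.
March has 31 days — 29 days to the end of March leaves 19.
19 days into April → 19 April 2061.

19 April 2061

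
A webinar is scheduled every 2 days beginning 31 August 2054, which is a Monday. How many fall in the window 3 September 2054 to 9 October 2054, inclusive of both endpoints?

18

Occurrences land 2·i days after 31 August 2054 for i = 0, 1, 2, …
3 September 2054 is 3 days after the start; 3 ÷ 2 = 1 remainder 1; since the remainder is 1, round up to i = 2. First occurrence in the window: #3 on 4 September 2054 (2×2 = 4 days in).
9 October 2054 is 39 days after the start; 39 ÷ 2 = 19 remainder 1. Last occurrence in the window: #20 on 8 October 2054.
Occurrences #3 through #20: 18 in total.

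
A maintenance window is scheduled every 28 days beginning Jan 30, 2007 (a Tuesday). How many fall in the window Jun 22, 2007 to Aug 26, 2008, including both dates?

15

Occurrences land 28·i days after Jan 30, 2007 for i = 0, 1, 2, …
Jun 22, 2007 is 143 days after the start; 143 ÷ 28 = 5 remainder 3; since the remainder is 3, round up to i = 6. First occurrence in the window: #7 on Jul 17, 2007 (6×28 = 168 days in).
Aug 26, 2008 is 574 days after the start; 574 ÷ 28 = 20 remainder 14. Last occurrence in the window: #21 on Aug 12, 2008.
Occurrences #7 through #21: 15 in total.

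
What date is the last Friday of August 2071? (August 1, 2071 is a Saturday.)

August 28, 2071

August 2071 begins on a Saturday, so the first Friday is August 7 (6 days later).
August 2071 has 31 days. Adding weeks: 7, 14, 21, 28 — the last one ≤ 31 is the 28th.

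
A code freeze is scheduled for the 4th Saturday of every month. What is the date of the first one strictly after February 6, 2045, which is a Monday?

February 25, 2045

February 2045 starts on a Wednesday; its first Saturday is the 4th, so the 4th Saturday is the 25th — February 25, 2045.
February 25, 2045 is after February 6, 2045, so that is the next one.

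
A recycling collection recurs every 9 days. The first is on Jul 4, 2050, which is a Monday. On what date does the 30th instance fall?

Mar 22, 2051

The 30th occurrence is 29 intervals after the first: 29 × 9 = 261 days after Jul 4, 2050.
Jul has 31 days — 27 days to the end of Jul leaves 234.
Aug has 31 days (203 left).
Sep has 30 days (173 left).
Oct has 31 days (142 left).
Nov has 30 days (112 left).
Dec has 31 days (81 left).
Jan has 31 days (50 left).
Feb has 28 days (22 left).
22 days into Mar → Mar 22, 2051.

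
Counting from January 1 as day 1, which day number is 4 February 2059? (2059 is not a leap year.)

Days in months before February: 31 = 31.
Plus 4 days into February → day 35.

35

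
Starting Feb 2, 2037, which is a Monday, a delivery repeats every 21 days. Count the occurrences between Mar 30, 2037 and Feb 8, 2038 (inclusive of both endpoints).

Occurrences land 21·i days after Feb 2, 2037 for i = 0, 1, 2, …
Mar 30, 2037 is 56 days after the start; 56 ÷ 21 = 2 remainder 14; since the remainder is 14, round up to i = 3. First occurrence in the window: #4 on Apr 6, 2037 (3×21 = 63 days in).
Feb 8, 2038 is 371 days after the start; 371 ÷ 21 = 17 remainder 14. Last occurrence in the window: #18 on Jan 25, 2038.
Occurrences #4 through #18: 15 in total.

15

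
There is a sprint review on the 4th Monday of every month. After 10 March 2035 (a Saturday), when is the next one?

26 March 2035

March 2035 starts on a Thursday; its first Monday is the 5th, so the 4th Monday is the 26th — 26 March 2035.
26 March 2035 is after 10 March 2035, so that is the next one.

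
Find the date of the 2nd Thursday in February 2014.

13 February 2014

February 2014 begins on a Saturday, so the first Thursday is February 6 (5 days later).
The 2nd Thursday is 1 weeks later: 6 + 7 = 13.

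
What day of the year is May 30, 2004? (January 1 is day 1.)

151

Days in months before May: 31 + 29 + 31 + 30 = 121.
Plus 30 days into May → day 151.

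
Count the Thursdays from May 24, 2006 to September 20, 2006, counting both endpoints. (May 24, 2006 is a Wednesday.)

May 24, 2006 is a Wednesday; the first Thursday on or after it is May 25, 2006 (1 day later).
From May 25, 2006 to September 20, 2006: 6 + 30 + 31 + 31 + 20 = 118 days (rest of May, June, July, August, September).
118 ÷ 7 = 16 full weeks with remainder 6, so 16 more Thursdays after the first → 17.

17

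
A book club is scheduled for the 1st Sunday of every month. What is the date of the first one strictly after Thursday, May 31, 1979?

Jun 3, 1979

May 1979 starts on a Tuesday, so its 1st Sunday is May 6, 1979 (5 days in).
That is not after May 31, 1979, so look at Jun 1979.
Jun 1979 starts on a Friday, so its 1st Sunday is Jun 3, 1979 (2 days in).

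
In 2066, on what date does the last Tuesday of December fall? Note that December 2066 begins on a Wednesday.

December 28, 2066

December 2066 begins on a Wednesday, so the first Tuesday is December 7 (6 days later).
December 2066 has 31 days. Adding weeks: 7, 14, 21, 28 — the last one ≤ 31 is the 28th.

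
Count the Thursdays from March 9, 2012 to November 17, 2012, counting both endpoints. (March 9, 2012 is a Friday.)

March 9, 2012 is a Friday; the first Thursday on or after it is March 15, 2012 (6 days later).
From March 15, 2012 to November 17, 2012: 16 + 30 + 31 + 30 + 31 + 31 + 30 + 31 + 17 = 247 days (rest of March, April, May, June, July, August, September, October, November).
247 ÷ 7 = 35 full weeks with remainder 2, so 35 more Thursdays after the first → 36.

36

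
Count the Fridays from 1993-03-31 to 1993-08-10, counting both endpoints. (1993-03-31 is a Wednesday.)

19

1993-03-31 is a Wednesday; the first Friday on or after it is 1993-04-02 (2 days later).
From 1993-04-02 to 1993-08-10: 28 + 31 + 30 + 31 + 10 = 130 days (rest of April, May, June, July, August).
130 ÷ 7 = 18 full weeks with remainder 4, so 18 more Fridays after the first → 19.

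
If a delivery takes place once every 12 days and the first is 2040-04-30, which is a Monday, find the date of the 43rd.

The 43rd occurrence is 42 intervals after the first: 42 × 12 = 504 days after 2040-04-30.
April has 30 days — 0 days to the end of April leaves 504.
From end of April to end of 2040 is 245 days (259 left).
January has 31 days (228 left).
February has 28 days (200 left).
March has 31 days (169 left).
April has 30 days (139 left).
May has 31 days (108 left).
June has 30 days (78 left).
July has 31 days (47 left).
August has 31 days (16 left).
16 days into September → 2041-09-16.

2041-09-16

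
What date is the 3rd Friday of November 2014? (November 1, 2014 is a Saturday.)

November 21, 2014

November 2014 begins on a Saturday, so the first Friday is November 7 (6 days later).
The 3rd Friday is 2 weeks later: 7 + 14 = 21.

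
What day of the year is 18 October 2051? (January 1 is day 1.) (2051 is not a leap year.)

291

Days in months before October: 31 + 28 + 31 + 30 + 31 + 30 + 31 + 31 + 30 = 273.
Plus 18 days into October → day 291.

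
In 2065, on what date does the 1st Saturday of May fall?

May 2, 2065

The first Saturday of May 2065 is May 2.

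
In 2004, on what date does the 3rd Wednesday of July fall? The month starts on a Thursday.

July 2004 begins on a Thursday, so the first Wednesday is July 7 (6 days later).
The 3rd Wednesday is 2 weeks later: 7 + 14 = 21.

July 21, 2004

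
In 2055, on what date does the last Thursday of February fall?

25 February 2055

The first Thursday of February 2055 is February 4.
February 2055 has 28 days. Adding weeks: 4, 11, 18, 25 — the last one ≤ 28 is the 25th.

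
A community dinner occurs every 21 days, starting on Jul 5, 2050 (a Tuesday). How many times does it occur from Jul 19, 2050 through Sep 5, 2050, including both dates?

2

Occurrences land 21·i days after Jul 5, 2050 for i = 0, 1, 2, …
Jul 19, 2050 is 14 days after the start; 14 ÷ 21 = 0 remainder 14; since the remainder is 14, round up to i = 1. First occurrence in the window: #2 on Jul 26, 2050 (1×21 = 21 days in).
Sep 5, 2050 is 62 days after the start; 62 ÷ 21 = 2 remainder 20. Last occurrence in the window: #3 on Aug 16, 2050.
Occurrences #2 through #3: 2 in total.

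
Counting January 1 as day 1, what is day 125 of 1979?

5 May 1979

January has 31 days (125 − 31 = 94 remain).
February has 28 days (94 − 28 = 66 remain).
March has 31 days (66 − 31 = 35 remain).
April has 30 days (35 − 30 = 5 remain).
5 into May → May 5.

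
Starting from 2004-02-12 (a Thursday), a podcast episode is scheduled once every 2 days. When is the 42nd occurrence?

2004-05-04

The 42nd occurrence is 41 intervals after the first: 41 × 2 = 82 days after 2004-02-12.
February has 29 days — 17 days to the end of February leaves 65.
March has 31 days (34 left).
April has 30 days (4 left).
4 days into May → 2004-05-04.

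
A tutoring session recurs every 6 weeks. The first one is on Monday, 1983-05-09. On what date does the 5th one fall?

1983-10-24

The 5th occurrence is 4 intervals after the first: 4 × 42 = 168 days after 1983-05-09.
May has 31 days — 22 days to the end of May leaves 146.
June has 30 days (116 left).
July has 31 days (85 left).
August has 31 days (54 left).
September has 30 days (24 left).
24 days into October → 1983-10-24.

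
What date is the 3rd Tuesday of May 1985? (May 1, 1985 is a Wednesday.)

May 21, 1985

May 1985 begins on a Wednesday, so the first Tuesday is May 7 (6 days later).
The 3rd Tuesday is 2 weeks later: 7 + 14 = 21.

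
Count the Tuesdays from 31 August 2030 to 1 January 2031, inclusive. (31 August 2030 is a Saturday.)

31 August 2030 is a Saturday; the first Tuesday on or after it is 3 September 2030 (3 days later).
From 3 September 2030 to 1 January 2031: 27 + 31 + 30 + 31 + 1 = 120 days (rest of September, October, November, December, January).
120 ÷ 7 = 17 full weeks with remainder 1, so 17 more Tuesdays after the first → 18.

18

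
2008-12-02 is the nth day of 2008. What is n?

337

Days in months before December: 31 + 29 + 31 + 30 + 31 + 30 + 31 + 31 + 30 + 31 + 30 = 335.
Plus 2 days into December → day 337.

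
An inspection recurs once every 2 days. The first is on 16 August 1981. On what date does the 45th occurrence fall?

The 45th occurrence is 44 intervals after the first: 44 × 2 = 88 days after 16 August 1981.
August has 31 days — 15 days to the end of August leaves 73.
September has 30 days (43 left).
October has 31 days (12 left).
12 days into November → 12 November 1981.

12 November 1981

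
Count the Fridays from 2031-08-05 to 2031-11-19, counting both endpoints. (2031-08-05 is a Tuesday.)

15

2031-08-05 is a Tuesday; the first Friday on or after it is 2031-08-08 (3 days later).
From 2031-08-08 to 2031-11-19: 23 + 30 + 31 + 19 = 103 days (rest of August, September, October, November).
103 ÷ 7 = 14 full weeks with remainder 5, so 14 more Fridays after the first → 15.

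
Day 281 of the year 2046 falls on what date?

January has 31 days (281 − 31 = 250 remain).
February has 28 days (250 − 28 = 222 remain).
March has 31 days (222 − 31 = 191 remain).
April has 30 days (191 − 30 = 161 remain).
May has 31 days (161 − 31 = 130 remain).
June has 30 days (130 − 30 = 100 remain).
July has 31 days (100 − 31 = 69 remain).
August has 31 days (69 − 31 = 38 remain).
September has 30 days (38 − 30 = 8 remain).
8 into October → October 8.

8 October 2046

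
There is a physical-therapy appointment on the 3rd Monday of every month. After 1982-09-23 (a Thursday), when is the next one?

1982-10-18

September 1982 starts on a Wednesday; its first Monday is the 6th, so the 3rd Monday is the 20th — 1982-09-20.
That is not after 1982-09-23, so look at October 1982.
October 1982 starts on a Friday; its first Monday is the 4th, so the 3rd Monday is the 18th — 1982-10-18.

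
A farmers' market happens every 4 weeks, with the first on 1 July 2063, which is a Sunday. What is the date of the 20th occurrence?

The 20th occurrence is 19 intervals after the first: 19 × 28 = 532 days after 1 July 2063.
July has 31 days — 30 days to the end of July leaves 502.
From end of July to end of 2063 is 153 days (349 left).
January has 31 days (318 left).
February has 29 days (289 left).
March has 31 days (258 left).
April has 30 days (228 left).
May has 31 days (197 left).
June has 30 days (167 left).
July has 31 days (136 left).
August has 31 days (105 left).
September has 30 days (75 left).
October has 31 days (44 left).
November has 30 days (14 left).
14 days into December → 14 December 2064.

14 December 2064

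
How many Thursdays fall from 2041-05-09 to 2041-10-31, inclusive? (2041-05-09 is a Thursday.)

2041-05-09 is a Thursday; the first Thursday on or after it is 2041-05-09.
From 2041-05-09 to 2041-10-31: 22 + 30 + 31 + 31 + 30 + 31 = 175 days (rest of May, June, July, August, September, October).
175 ÷ 7 = 25 full weeks with remainder 0, so 25 more Thursdays after the first → 26.

26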